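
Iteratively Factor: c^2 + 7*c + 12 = (c + 4)*(c + 3)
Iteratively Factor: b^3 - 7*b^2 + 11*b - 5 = (b - 1)*(b^2 - 6*b + 5) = (b - 1)^2*(b - 5)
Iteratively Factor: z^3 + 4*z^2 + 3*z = (z + 3)*(z^2 + z) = z*(z + 3)*(z + 1)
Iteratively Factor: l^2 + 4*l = (l + 4)*(l)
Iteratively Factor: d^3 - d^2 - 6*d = (d - 3)*(d^2 + 2*d) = d*(d - 3)*(d + 2)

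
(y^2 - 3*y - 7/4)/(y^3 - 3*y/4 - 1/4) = (2*y - 7)/(2*y^2 - y - 1)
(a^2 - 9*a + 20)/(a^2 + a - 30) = (a - 4)/(a + 6)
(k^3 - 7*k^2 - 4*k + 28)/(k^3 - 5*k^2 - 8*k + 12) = (k^2 - 9*k + 14)/(k^2 - 7*k + 6)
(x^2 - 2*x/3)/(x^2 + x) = (x - 2/3)/(x + 1)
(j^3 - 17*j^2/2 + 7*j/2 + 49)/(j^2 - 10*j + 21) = (j^2 - 3*j/2 - 7)/(j - 3)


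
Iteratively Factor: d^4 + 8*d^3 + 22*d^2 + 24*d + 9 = (d + 3)*(d^3 + 5*d^2 + 7*d + 3) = (d + 3)^2*(d^2 + 2*d + 1) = (d + 1)*(d + 3)^2*(d + 1)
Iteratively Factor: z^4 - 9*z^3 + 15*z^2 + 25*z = (z)*(z^3 - 9*z^2 + 15*z + 25) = z*(z + 1)*(z^2 - 10*z + 25) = z*(z - 5)*(z + 1)*(z - 5)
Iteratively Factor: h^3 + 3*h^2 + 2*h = (h)*(h^2 + 3*h + 2) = h*(h + 1)*(h + 2)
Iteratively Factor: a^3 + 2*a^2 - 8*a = (a)*(a^2 + 2*a - 8) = a*(a + 4)*(a - 2)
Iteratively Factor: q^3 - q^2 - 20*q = (q + 4)*(q^2 - 5*q) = q*(q + 4)*(q - 5)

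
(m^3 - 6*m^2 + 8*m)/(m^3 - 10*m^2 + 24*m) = (m - 2)/(m - 6)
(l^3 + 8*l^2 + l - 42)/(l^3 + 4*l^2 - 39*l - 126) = (l - 2)/(l - 6)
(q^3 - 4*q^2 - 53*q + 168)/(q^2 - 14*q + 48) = (q^2 + 4*q - 21)/(q - 6)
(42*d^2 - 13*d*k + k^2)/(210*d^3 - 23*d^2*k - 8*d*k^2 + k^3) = 1/(5*d + k)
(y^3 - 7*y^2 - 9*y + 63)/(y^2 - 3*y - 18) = (y^2 - 10*y + 21)/(y - 6)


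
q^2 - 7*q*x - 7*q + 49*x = (q - 7)*(q - 7*x)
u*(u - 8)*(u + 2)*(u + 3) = u^4 - 3*u^3 - 34*u^2 - 48*u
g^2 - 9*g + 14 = (g - 7)*(g - 2)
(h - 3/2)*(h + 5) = h^2 + 7*h/2 - 15/2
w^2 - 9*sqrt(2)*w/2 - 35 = (w - 7*sqrt(2))*(w + 5*sqrt(2)/2)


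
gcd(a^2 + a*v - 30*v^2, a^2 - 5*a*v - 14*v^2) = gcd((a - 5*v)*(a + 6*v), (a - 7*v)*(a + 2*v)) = 1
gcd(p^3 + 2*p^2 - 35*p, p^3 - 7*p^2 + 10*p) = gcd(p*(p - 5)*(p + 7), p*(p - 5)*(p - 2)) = p^2 - 5*p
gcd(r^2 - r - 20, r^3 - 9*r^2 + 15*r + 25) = r - 5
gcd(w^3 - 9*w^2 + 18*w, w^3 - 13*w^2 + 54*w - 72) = w^2 - 9*w + 18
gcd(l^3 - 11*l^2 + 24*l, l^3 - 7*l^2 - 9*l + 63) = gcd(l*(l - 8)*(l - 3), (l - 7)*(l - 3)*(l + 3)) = l - 3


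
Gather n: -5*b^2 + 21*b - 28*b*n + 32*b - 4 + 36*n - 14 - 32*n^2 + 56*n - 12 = -5*b^2 + 53*b - 32*n^2 + n*(92 - 28*b) - 30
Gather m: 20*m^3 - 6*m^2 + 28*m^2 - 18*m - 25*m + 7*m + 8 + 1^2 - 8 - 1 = 20*m^3 + 22*m^2 - 36*m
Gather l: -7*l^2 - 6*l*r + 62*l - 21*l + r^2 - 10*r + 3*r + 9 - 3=-7*l^2 + l*(41 - 6*r) + r^2 - 7*r + 6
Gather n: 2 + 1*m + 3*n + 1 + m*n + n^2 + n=m + n^2 + n*(m + 4) + 3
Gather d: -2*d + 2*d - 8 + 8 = 0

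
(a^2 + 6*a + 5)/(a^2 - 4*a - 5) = (a + 5)/(a - 5)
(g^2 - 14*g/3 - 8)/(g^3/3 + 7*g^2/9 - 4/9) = 3*(3*g^2 - 14*g - 24)/(3*g^3 + 7*g^2 - 4)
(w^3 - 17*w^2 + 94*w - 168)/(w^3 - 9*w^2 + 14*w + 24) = (w - 7)/(w + 1)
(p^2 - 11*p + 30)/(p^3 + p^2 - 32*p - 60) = (p - 5)/(p^2 + 7*p + 10)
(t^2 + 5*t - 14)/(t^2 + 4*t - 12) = (t + 7)/(t + 6)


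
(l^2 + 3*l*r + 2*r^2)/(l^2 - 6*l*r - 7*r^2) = (-l - 2*r)/(-l + 7*r)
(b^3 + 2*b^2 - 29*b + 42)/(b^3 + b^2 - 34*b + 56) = (b - 3)/(b - 4)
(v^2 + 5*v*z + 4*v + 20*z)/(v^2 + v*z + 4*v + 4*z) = (v + 5*z)/(v + z)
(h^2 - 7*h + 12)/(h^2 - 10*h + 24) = (h - 3)/(h - 6)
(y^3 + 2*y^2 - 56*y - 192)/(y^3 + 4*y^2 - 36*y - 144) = (y - 8)/(y - 6)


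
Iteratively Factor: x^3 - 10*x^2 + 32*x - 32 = (x - 4)*(x^2 - 6*x + 8) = (x - 4)*(x - 2)*(x - 4)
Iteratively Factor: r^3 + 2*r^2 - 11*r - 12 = (r + 4)*(r^2 - 2*r - 3) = (r + 1)*(r + 4)*(r - 3)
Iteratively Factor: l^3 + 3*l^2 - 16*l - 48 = (l - 4)*(l^2 + 7*l + 12) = (l - 4)*(l + 4)*(l + 3)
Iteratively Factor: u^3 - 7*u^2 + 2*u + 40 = (u + 2)*(u^2 - 9*u + 20) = (u - 4)*(u + 2)*(u - 5)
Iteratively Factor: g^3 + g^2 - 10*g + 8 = (g - 2)*(g^2 + 3*g - 4) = (g - 2)*(g + 4)*(g - 1)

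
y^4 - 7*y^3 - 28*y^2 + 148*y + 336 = (y - 7)*(y - 6)*(y + 2)*(y + 4)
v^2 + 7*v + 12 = (v + 3)*(v + 4)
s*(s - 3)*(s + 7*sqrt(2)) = s^3 - 3*s^2 + 7*sqrt(2)*s^2 - 21*sqrt(2)*s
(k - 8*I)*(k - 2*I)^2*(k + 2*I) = k^4 - 10*I*k^3 - 12*k^2 - 40*I*k - 64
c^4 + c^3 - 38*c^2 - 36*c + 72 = (c - 6)*(c - 1)*(c + 2)*(c + 6)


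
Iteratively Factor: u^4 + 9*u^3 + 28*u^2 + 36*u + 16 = (u + 1)*(u^3 + 8*u^2 + 20*u + 16) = (u + 1)*(u + 4)*(u^2 + 4*u + 4) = (u + 1)*(u + 2)*(u + 4)*(u + 2)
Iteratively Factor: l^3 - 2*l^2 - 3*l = (l)*(l^2 - 2*l - 3) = l*(l + 1)*(l - 3)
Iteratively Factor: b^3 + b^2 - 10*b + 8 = (b + 4)*(b^2 - 3*b + 2) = (b - 2)*(b + 4)*(b - 1)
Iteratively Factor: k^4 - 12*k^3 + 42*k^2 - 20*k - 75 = (k + 1)*(k^3 - 13*k^2 + 55*k - 75) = (k - 5)*(k + 1)*(k^2 - 8*k + 15) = (k - 5)*(k - 3)*(k + 1)*(k - 5)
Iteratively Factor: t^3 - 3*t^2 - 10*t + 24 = (t + 3)*(t^2 - 6*t + 8) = (t - 4)*(t + 3)*(t - 2)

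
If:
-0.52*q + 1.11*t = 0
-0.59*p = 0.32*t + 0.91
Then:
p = -0.542372881355932*t - 1.54237288135593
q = 2.13461538461538*t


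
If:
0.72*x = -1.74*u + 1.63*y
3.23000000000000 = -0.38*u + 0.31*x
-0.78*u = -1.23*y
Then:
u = -4.72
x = 4.63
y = -2.99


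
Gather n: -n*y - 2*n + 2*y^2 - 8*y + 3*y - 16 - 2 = n*(-y - 2) + 2*y^2 - 5*y - 18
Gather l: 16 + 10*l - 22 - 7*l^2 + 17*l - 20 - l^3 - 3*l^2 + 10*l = -l^3 - 10*l^2 + 37*l - 26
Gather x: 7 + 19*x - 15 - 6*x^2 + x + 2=-6*x^2 + 20*x - 6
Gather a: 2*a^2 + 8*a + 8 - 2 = 2*a^2 + 8*a + 6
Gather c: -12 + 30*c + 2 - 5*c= 25*c - 10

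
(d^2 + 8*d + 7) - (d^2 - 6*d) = 14*d + 7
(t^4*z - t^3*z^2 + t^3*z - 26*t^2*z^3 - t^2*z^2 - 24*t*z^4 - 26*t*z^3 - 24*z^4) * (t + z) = t^5*z + t^4*z - 27*t^3*z^3 - 50*t^2*z^4 - 27*t^2*z^3 - 24*t*z^5 - 50*t*z^4 - 24*z^5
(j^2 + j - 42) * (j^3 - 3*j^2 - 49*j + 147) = j^5 - 2*j^4 - 94*j^3 + 224*j^2 + 2205*j - 6174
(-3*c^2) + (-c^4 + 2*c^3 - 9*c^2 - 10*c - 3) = -c^4 + 2*c^3 - 12*c^2 - 10*c - 3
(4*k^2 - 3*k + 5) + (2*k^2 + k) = 6*k^2 - 2*k + 5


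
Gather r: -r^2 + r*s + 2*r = -r^2 + r*(s + 2)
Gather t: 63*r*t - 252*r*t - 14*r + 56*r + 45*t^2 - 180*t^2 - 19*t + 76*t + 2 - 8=42*r - 135*t^2 + t*(57 - 189*r) - 6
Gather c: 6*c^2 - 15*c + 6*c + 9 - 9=6*c^2 - 9*c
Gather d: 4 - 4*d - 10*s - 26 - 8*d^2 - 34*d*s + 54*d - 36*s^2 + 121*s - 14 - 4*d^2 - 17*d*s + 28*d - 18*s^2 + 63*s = -12*d^2 + d*(78 - 51*s) - 54*s^2 + 174*s - 36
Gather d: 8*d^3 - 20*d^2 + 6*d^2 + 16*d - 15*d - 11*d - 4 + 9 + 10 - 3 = 8*d^3 - 14*d^2 - 10*d + 12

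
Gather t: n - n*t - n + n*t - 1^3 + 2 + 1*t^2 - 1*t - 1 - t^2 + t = 0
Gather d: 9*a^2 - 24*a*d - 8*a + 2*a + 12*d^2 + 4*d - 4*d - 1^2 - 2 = 9*a^2 - 24*a*d - 6*a + 12*d^2 - 3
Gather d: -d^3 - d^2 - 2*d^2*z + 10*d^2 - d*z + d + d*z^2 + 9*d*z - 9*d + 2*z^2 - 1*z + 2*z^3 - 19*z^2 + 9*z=-d^3 + d^2*(9 - 2*z) + d*(z^2 + 8*z - 8) + 2*z^3 - 17*z^2 + 8*z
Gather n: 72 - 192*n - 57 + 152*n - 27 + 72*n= 32*n - 12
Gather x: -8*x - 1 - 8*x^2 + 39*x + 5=-8*x^2 + 31*x + 4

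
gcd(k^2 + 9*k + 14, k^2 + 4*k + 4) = k + 2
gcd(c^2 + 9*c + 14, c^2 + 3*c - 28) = c + 7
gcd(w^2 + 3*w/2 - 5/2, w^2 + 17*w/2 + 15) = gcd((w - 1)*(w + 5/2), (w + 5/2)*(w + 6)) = w + 5/2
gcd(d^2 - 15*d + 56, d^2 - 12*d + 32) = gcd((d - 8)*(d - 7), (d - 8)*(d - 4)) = d - 8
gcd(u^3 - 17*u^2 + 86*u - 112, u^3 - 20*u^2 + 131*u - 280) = u^2 - 15*u + 56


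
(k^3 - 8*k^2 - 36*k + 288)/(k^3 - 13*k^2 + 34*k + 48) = (k + 6)/(k + 1)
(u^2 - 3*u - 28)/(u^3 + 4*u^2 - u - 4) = (u - 7)/(u^2 - 1)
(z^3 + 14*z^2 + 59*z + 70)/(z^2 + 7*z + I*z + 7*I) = (z^2 + 7*z + 10)/(z + I)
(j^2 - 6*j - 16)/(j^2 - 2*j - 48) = (j + 2)/(j + 6)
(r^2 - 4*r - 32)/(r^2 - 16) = (r - 8)/(r - 4)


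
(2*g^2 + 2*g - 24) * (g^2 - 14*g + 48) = 2*g^4 - 26*g^3 + 44*g^2 + 432*g - 1152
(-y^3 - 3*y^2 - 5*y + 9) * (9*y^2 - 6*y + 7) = -9*y^5 - 21*y^4 - 34*y^3 + 90*y^2 - 89*y + 63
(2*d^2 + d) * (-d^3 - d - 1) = -2*d^5 - d^4 - 2*d^3 - 3*d^2 - d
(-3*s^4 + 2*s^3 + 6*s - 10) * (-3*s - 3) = 9*s^5 + 3*s^4 - 6*s^3 - 18*s^2 + 12*s + 30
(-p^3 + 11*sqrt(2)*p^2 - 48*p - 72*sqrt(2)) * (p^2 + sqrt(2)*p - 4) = -p^5 + 10*sqrt(2)*p^4 - 22*p^3 - 164*sqrt(2)*p^2 + 48*p + 288*sqrt(2)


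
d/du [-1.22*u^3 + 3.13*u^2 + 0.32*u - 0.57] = -3.66*u^2 + 6.26*u + 0.32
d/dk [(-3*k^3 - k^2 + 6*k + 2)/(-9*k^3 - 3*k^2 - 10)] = 2*(54*k^3 + 81*k^2 + 16*k - 30)/(81*k^6 + 54*k^5 + 9*k^4 + 180*k^3 + 60*k^2 + 100)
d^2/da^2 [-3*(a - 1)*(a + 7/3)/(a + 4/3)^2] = 54*(12*a + 79)/(81*a^4 + 432*a^3 + 864*a^2 + 768*a + 256)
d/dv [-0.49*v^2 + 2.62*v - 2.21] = 2.62 - 0.98*v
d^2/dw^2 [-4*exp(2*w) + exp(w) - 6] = (1 - 16*exp(w))*exp(w)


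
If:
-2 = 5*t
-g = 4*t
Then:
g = 8/5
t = -2/5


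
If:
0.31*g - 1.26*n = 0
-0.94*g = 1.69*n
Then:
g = 0.00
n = 0.00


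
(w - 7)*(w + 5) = w^2 - 2*w - 35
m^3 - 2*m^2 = m^2*(m - 2)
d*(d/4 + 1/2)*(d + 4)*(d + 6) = d^4/4 + 3*d^3 + 11*d^2 + 12*d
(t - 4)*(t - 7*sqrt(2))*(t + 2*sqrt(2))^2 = t^4 - 3*sqrt(2)*t^3 - 4*t^3 - 48*t^2 + 12*sqrt(2)*t^2 - 56*sqrt(2)*t + 192*t + 224*sqrt(2)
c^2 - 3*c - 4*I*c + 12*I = (c - 3)*(c - 4*I)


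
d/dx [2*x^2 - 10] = 4*x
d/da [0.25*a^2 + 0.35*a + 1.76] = 0.5*a + 0.35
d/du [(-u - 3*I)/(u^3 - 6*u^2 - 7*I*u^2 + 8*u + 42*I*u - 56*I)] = (2*u^3 + u^2*(-6 + 2*I) + u*(42 - 36*I) - 126 + 80*I)/(u^6 + u^5*(-12 - 14*I) + u^4*(3 + 168*I) + u^3*(492 - 728*I) + u^2*(-2484 + 1344*I) + u*(4704 - 896*I) - 3136)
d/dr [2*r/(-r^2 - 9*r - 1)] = 2*(r^2 - 1)/(r^4 + 18*r^3 + 83*r^2 + 18*r + 1)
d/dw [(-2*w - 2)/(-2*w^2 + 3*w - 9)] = 4*(-w^2 - 2*w + 6)/(4*w^4 - 12*w^3 + 45*w^2 - 54*w + 81)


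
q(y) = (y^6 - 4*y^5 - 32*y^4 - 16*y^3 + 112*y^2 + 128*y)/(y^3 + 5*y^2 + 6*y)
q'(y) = (-3*y^2 - 10*y - 6)*(y^6 - 4*y^5 - 32*y^4 - 16*y^3 + 112*y^2 + 128*y)/(y^3 + 5*y^2 + 6*y)^2 + (6*y^5 - 20*y^4 - 128*y^3 - 48*y^2 + 224*y + 128)/(y^3 + 5*y^2 + 6*y)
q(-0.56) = 18.62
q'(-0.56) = 8.78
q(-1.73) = 2.08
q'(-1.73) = 13.02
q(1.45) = 9.64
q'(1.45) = -15.57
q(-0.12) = 21.13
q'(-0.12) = 2.57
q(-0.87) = 15.26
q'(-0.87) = 12.81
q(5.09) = -55.87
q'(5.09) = -7.74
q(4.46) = -48.72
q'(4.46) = -14.59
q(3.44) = -30.17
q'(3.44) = -20.75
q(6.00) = -56.89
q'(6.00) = 6.32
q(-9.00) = -1527.17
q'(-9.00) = 410.47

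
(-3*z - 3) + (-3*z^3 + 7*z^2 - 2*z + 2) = -3*z^3 + 7*z^2 - 5*z - 1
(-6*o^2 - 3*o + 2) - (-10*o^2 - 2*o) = 4*o^2 - o + 2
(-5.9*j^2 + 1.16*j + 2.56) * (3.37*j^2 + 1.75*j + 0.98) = -19.883*j^4 - 6.4158*j^3 + 4.8752*j^2 + 5.6168*j + 2.5088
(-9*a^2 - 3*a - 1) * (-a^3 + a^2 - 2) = 9*a^5 - 6*a^4 - 2*a^3 + 17*a^2 + 6*a + 2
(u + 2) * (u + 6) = u^2 + 8*u + 12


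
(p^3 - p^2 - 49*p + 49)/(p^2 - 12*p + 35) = (p^2 + 6*p - 7)/(p - 5)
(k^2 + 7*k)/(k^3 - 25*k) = (k + 7)/(k^2 - 25)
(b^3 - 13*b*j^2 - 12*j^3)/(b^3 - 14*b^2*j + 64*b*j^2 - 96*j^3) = (b^2 + 4*b*j + 3*j^2)/(b^2 - 10*b*j + 24*j^2)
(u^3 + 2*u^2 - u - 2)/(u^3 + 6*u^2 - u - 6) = (u + 2)/(u + 6)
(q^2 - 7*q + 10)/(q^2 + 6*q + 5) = (q^2 - 7*q + 10)/(q^2 + 6*q + 5)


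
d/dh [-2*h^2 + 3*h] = 3 - 4*h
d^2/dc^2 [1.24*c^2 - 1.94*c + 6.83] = 2.48000000000000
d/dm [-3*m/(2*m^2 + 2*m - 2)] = 3*(m^2 + 1)/(2*(m^4 + 2*m^3 - m^2 - 2*m + 1))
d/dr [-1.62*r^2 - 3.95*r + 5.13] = -3.24*r - 3.95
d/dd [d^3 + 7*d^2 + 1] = d*(3*d + 14)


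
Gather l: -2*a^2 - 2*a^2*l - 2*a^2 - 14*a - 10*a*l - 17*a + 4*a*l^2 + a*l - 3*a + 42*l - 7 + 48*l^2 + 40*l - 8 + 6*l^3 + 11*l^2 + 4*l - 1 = -4*a^2 - 34*a + 6*l^3 + l^2*(4*a + 59) + l*(-2*a^2 - 9*a + 86) - 16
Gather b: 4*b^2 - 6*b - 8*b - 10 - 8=4*b^2 - 14*b - 18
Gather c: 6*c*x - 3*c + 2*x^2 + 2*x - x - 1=c*(6*x - 3) + 2*x^2 + x - 1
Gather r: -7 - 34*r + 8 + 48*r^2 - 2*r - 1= 48*r^2 - 36*r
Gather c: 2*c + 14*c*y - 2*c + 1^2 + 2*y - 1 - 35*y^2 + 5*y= 14*c*y - 35*y^2 + 7*y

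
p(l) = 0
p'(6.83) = 0.00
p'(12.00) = 0.00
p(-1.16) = 0.00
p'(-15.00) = 0.00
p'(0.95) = 0.00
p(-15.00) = 0.00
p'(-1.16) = 0.00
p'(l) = 0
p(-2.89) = 0.00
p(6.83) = 0.00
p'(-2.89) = 0.00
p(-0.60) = 0.00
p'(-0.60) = 0.00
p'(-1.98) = 0.00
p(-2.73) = 0.00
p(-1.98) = 0.00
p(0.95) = 0.00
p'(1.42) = 0.00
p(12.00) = 0.00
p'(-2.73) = 0.00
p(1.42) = 0.00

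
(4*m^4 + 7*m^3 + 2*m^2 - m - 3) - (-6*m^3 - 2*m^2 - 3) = 4*m^4 + 13*m^3 + 4*m^2 - m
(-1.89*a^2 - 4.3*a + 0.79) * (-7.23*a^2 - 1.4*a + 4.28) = 13.6647*a^4 + 33.735*a^3 - 7.7809*a^2 - 19.51*a + 3.3812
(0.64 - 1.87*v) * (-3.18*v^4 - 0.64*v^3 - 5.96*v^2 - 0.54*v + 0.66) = 5.9466*v^5 - 0.8384*v^4 + 10.7356*v^3 - 2.8046*v^2 - 1.5798*v + 0.4224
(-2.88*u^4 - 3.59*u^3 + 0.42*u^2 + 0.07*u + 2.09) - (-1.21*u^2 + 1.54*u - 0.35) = -2.88*u^4 - 3.59*u^3 + 1.63*u^2 - 1.47*u + 2.44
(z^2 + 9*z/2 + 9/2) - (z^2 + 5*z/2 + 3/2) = 2*z + 3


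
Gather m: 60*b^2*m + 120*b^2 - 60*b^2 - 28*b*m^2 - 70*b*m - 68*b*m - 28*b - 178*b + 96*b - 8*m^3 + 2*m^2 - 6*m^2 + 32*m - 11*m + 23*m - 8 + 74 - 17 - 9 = 60*b^2 - 110*b - 8*m^3 + m^2*(-28*b - 4) + m*(60*b^2 - 138*b + 44) + 40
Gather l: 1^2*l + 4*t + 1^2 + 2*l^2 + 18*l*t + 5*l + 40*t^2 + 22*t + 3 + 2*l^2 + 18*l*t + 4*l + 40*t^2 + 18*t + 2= 4*l^2 + l*(36*t + 10) + 80*t^2 + 44*t + 6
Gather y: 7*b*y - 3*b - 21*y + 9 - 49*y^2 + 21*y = 7*b*y - 3*b - 49*y^2 + 9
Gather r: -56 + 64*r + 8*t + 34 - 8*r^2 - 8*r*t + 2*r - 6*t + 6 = -8*r^2 + r*(66 - 8*t) + 2*t - 16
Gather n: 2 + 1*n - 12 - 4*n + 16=6 - 3*n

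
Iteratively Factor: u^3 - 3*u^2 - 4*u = (u)*(u^2 - 3*u - 4) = u*(u - 4)*(u + 1)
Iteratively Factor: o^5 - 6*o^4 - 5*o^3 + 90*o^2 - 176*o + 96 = (o + 4)*(o^4 - 10*o^3 + 35*o^2 - 50*o + 24) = (o - 3)*(o + 4)*(o^3 - 7*o^2 + 14*o - 8) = (o - 3)*(o - 1)*(o + 4)*(o^2 - 6*o + 8) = (o - 3)*(o - 2)*(o - 1)*(o + 4)*(o - 4)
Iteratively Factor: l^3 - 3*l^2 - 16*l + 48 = (l - 4)*(l^2 + l - 12) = (l - 4)*(l + 4)*(l - 3)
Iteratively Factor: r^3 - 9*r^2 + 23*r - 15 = (r - 3)*(r^2 - 6*r + 5) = (r - 5)*(r - 3)*(r - 1)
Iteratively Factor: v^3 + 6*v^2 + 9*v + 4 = (v + 1)*(v^2 + 5*v + 4) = (v + 1)^2*(v + 4)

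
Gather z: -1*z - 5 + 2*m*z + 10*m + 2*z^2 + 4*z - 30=10*m + 2*z^2 + z*(2*m + 3) - 35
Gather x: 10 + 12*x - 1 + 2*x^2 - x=2*x^2 + 11*x + 9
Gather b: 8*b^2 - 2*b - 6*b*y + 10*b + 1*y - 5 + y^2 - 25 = 8*b^2 + b*(8 - 6*y) + y^2 + y - 30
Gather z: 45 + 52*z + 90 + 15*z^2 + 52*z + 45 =15*z^2 + 104*z + 180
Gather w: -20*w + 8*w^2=8*w^2 - 20*w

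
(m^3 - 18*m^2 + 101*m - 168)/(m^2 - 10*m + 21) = m - 8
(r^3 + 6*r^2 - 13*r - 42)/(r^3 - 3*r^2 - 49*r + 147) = (r + 2)/(r - 7)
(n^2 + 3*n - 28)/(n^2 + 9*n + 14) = (n - 4)/(n + 2)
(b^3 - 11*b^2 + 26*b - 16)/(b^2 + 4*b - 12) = (b^2 - 9*b + 8)/(b + 6)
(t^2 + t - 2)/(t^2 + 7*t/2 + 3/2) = 2*(t^2 + t - 2)/(2*t^2 + 7*t + 3)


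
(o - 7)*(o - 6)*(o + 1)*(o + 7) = o^4 - 5*o^3 - 55*o^2 + 245*o + 294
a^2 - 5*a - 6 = (a - 6)*(a + 1)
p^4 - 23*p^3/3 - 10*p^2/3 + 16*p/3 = p*(p - 8)*(p - 2/3)*(p + 1)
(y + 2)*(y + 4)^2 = y^3 + 10*y^2 + 32*y + 32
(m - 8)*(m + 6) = m^2 - 2*m - 48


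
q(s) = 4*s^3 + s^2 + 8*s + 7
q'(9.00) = 998.00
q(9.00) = 3076.00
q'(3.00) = 122.00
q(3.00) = 148.00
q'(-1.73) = 40.45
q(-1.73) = -24.56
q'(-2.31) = 67.41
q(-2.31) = -55.45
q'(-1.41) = 29.04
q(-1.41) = -13.50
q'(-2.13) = 58.18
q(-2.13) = -44.16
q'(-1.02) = 18.44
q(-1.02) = -4.36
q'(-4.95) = 292.13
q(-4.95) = -493.25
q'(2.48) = 86.76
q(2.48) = 94.00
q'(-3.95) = 187.33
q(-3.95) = -255.52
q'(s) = 12*s^2 + 2*s + 8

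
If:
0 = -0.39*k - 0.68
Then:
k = -1.74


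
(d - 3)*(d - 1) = d^2 - 4*d + 3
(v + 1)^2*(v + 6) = v^3 + 8*v^2 + 13*v + 6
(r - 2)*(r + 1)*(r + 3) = r^3 + 2*r^2 - 5*r - 6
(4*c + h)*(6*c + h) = 24*c^2 + 10*c*h + h^2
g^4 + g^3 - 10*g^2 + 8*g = g*(g - 2)*(g - 1)*(g + 4)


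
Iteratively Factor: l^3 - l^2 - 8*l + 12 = (l - 2)*(l^2 + l - 6) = (l - 2)*(l + 3)*(l - 2)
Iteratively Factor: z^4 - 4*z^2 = (z)*(z^3 - 4*z) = z*(z - 2)*(z^2 + 2*z) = z*(z - 2)*(z + 2)*(z)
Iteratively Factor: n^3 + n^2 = (n)*(n^2 + n) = n^2*(n + 1)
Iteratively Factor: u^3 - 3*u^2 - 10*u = (u + 2)*(u^2 - 5*u) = u*(u + 2)*(u - 5)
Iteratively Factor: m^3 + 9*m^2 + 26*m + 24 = (m + 2)*(m^2 + 7*m + 12) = (m + 2)*(m + 3)*(m + 4)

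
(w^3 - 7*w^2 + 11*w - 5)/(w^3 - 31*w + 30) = (w - 1)/(w + 6)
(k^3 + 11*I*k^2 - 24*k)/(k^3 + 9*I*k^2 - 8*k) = (k + 3*I)/(k + I)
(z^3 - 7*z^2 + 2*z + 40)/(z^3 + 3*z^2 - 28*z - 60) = (z - 4)/(z + 6)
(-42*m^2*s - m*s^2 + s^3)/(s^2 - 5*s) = (-42*m^2 - m*s + s^2)/(s - 5)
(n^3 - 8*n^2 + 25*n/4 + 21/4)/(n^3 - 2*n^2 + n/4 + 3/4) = (n - 7)/(n - 1)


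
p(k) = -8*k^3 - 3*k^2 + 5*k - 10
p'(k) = -24*k^2 - 6*k + 5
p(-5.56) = 1244.50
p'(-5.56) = -703.57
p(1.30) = -26.15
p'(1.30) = -43.36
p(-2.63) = 101.63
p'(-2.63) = -145.23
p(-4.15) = 489.37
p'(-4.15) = -383.44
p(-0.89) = -11.19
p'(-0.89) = -8.67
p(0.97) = -15.27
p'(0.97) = -23.40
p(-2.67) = 107.54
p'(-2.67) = -150.07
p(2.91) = -217.99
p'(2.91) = -215.69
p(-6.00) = 1580.00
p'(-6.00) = -823.00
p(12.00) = -14206.00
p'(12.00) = -3523.00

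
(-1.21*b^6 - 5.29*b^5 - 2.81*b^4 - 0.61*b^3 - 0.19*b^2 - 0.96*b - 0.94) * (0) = 0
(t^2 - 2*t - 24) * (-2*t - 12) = -2*t^3 - 8*t^2 + 72*t + 288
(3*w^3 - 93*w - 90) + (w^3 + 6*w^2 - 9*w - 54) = 4*w^3 + 6*w^2 - 102*w - 144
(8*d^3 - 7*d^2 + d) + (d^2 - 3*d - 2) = 8*d^3 - 6*d^2 - 2*d - 2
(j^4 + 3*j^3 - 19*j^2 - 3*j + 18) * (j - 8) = j^5 - 5*j^4 - 43*j^3 + 149*j^2 + 42*j - 144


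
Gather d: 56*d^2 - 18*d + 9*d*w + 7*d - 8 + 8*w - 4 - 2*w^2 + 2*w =56*d^2 + d*(9*w - 11) - 2*w^2 + 10*w - 12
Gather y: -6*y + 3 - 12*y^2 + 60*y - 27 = -12*y^2 + 54*y - 24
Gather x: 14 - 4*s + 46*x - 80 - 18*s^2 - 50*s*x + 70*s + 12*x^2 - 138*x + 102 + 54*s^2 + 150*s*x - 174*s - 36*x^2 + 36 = 36*s^2 - 108*s - 24*x^2 + x*(100*s - 92) + 72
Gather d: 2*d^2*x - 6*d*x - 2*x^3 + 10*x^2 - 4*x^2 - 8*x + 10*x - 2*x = 2*d^2*x - 6*d*x - 2*x^3 + 6*x^2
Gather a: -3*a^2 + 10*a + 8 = -3*a^2 + 10*a + 8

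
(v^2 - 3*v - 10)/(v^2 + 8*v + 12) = (v - 5)/(v + 6)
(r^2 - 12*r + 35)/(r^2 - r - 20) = (r - 7)/(r + 4)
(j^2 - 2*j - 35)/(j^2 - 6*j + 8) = (j^2 - 2*j - 35)/(j^2 - 6*j + 8)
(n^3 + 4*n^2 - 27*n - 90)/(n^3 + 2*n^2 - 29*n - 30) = (n + 3)/(n + 1)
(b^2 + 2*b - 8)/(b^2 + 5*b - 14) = (b + 4)/(b + 7)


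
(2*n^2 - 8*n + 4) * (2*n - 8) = 4*n^3 - 32*n^2 + 72*n - 32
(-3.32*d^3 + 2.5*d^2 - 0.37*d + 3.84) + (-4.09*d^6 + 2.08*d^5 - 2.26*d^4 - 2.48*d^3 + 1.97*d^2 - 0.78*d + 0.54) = -4.09*d^6 + 2.08*d^5 - 2.26*d^4 - 5.8*d^3 + 4.47*d^2 - 1.15*d + 4.38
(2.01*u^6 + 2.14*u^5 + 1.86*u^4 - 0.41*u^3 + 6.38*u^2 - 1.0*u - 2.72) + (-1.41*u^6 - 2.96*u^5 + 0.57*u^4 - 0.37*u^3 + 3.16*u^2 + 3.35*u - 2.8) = 0.6*u^6 - 0.82*u^5 + 2.43*u^4 - 0.78*u^3 + 9.54*u^2 + 2.35*u - 5.52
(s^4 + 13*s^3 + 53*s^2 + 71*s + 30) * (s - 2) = s^5 + 11*s^4 + 27*s^3 - 35*s^2 - 112*s - 60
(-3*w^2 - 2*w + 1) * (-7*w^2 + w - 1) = 21*w^4 + 11*w^3 - 6*w^2 + 3*w - 1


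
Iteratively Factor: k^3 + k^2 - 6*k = (k - 2)*(k^2 + 3*k) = k*(k - 2)*(k + 3)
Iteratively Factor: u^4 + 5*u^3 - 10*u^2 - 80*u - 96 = (u + 3)*(u^3 + 2*u^2 - 16*u - 32) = (u + 3)*(u + 4)*(u^2 - 2*u - 8) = (u - 4)*(u + 3)*(u + 4)*(u + 2)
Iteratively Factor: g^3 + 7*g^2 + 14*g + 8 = (g + 4)*(g^2 + 3*g + 2) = (g + 1)*(g + 4)*(g + 2)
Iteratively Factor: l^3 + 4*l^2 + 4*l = (l + 2)*(l^2 + 2*l) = l*(l + 2)*(l + 2)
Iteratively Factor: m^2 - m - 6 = (m + 2)*(m - 3)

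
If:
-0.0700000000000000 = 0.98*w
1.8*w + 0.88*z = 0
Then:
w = -0.07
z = 0.15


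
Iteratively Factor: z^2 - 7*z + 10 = (z - 2)*(z - 5)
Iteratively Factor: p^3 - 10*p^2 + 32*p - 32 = (p - 4)*(p^2 - 6*p + 8) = (p - 4)*(p - 2)*(p - 4)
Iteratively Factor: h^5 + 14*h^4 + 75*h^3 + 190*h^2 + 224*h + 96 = (h + 3)*(h^4 + 11*h^3 + 42*h^2 + 64*h + 32) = (h + 1)*(h + 3)*(h^3 + 10*h^2 + 32*h + 32) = (h + 1)*(h + 3)*(h + 4)*(h^2 + 6*h + 8) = (h + 1)*(h + 3)*(h + 4)^2*(h + 2)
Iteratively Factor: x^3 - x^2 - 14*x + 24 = (x + 4)*(x^2 - 5*x + 6) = (x - 3)*(x + 4)*(x - 2)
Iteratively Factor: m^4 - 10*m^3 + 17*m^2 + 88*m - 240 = (m + 3)*(m^3 - 13*m^2 + 56*m - 80) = (m - 5)*(m + 3)*(m^2 - 8*m + 16) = (m - 5)*(m - 4)*(m + 3)*(m - 4)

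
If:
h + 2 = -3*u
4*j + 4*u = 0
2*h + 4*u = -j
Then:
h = 2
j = 4/3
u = -4/3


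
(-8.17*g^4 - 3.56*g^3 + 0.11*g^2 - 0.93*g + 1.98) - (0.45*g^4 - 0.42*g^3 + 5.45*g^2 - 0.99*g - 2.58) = -8.62*g^4 - 3.14*g^3 - 5.34*g^2 + 0.0599999999999999*g + 4.56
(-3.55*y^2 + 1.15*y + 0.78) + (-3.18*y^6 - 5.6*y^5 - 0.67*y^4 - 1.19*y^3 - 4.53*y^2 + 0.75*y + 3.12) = -3.18*y^6 - 5.6*y^5 - 0.67*y^4 - 1.19*y^3 - 8.08*y^2 + 1.9*y + 3.9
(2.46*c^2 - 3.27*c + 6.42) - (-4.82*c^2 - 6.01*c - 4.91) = 7.28*c^2 + 2.74*c + 11.33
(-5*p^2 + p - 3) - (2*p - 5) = -5*p^2 - p + 2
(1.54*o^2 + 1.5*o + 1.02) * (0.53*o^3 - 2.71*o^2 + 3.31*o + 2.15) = 0.8162*o^5 - 3.3784*o^4 + 1.573*o^3 + 5.5118*o^2 + 6.6012*o + 2.193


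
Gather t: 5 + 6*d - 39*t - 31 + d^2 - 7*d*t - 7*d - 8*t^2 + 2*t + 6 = d^2 - d - 8*t^2 + t*(-7*d - 37) - 20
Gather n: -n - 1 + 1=-n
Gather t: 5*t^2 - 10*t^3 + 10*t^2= -10*t^3 + 15*t^2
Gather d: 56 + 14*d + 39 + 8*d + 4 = 22*d + 99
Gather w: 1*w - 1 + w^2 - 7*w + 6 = w^2 - 6*w + 5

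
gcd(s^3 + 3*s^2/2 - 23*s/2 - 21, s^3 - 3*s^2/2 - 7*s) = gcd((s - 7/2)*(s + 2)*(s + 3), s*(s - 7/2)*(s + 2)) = s^2 - 3*s/2 - 7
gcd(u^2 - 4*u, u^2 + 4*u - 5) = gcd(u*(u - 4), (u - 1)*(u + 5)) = 1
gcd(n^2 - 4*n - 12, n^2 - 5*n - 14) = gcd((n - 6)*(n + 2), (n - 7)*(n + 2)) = n + 2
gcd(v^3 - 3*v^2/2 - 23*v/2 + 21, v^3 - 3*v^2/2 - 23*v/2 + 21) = v^3 - 3*v^2/2 - 23*v/2 + 21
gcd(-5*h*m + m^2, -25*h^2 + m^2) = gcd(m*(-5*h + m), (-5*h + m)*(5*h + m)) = 5*h - m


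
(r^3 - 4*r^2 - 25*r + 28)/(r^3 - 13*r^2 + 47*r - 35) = (r + 4)/(r - 5)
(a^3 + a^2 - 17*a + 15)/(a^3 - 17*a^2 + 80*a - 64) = (a^2 + 2*a - 15)/(a^2 - 16*a + 64)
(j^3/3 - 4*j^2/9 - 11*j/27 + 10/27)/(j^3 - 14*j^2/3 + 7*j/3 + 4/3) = (9*j^3 - 12*j^2 - 11*j + 10)/(9*(3*j^3 - 14*j^2 + 7*j + 4))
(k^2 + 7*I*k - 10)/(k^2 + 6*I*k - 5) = (k + 2*I)/(k + I)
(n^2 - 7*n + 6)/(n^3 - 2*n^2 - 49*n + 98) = (n^2 - 7*n + 6)/(n^3 - 2*n^2 - 49*n + 98)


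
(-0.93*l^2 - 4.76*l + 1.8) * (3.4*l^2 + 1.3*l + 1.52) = -3.162*l^4 - 17.393*l^3 - 1.4816*l^2 - 4.8952*l + 2.736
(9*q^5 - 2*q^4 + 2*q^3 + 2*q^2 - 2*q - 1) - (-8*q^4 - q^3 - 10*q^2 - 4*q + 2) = 9*q^5 + 6*q^4 + 3*q^3 + 12*q^2 + 2*q - 3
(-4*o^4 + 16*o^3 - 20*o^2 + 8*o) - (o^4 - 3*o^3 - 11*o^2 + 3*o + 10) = -5*o^4 + 19*o^3 - 9*o^2 + 5*o - 10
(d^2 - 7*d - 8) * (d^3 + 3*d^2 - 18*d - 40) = d^5 - 4*d^4 - 47*d^3 + 62*d^2 + 424*d + 320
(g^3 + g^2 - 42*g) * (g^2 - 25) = g^5 + g^4 - 67*g^3 - 25*g^2 + 1050*g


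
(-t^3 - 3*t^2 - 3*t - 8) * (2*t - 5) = -2*t^4 - t^3 + 9*t^2 - t + 40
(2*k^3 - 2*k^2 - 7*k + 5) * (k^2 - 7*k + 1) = 2*k^5 - 16*k^4 + 9*k^3 + 52*k^2 - 42*k + 5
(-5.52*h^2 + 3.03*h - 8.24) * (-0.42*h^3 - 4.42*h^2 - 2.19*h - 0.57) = 2.3184*h^5 + 23.1258*h^4 + 2.157*h^3 + 32.9315*h^2 + 16.3185*h + 4.6968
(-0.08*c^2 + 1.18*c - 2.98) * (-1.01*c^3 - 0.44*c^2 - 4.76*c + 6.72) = 0.0808*c^5 - 1.1566*c^4 + 2.8714*c^3 - 4.8432*c^2 + 22.1144*c - 20.0256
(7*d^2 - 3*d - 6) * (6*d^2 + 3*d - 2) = 42*d^4 + 3*d^3 - 59*d^2 - 12*d + 12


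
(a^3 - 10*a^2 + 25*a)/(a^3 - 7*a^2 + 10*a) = (a - 5)/(a - 2)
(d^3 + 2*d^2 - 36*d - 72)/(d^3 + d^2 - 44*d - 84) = (d - 6)/(d - 7)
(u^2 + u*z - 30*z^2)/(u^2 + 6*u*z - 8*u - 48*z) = (u - 5*z)/(u - 8)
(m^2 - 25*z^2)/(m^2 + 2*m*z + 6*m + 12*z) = (m^2 - 25*z^2)/(m^2 + 2*m*z + 6*m + 12*z)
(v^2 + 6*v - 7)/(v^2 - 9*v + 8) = (v + 7)/(v - 8)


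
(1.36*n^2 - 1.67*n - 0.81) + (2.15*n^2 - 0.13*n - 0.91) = 3.51*n^2 - 1.8*n - 1.72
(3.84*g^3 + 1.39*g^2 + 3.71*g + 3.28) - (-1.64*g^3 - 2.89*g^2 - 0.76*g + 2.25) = 5.48*g^3 + 4.28*g^2 + 4.47*g + 1.03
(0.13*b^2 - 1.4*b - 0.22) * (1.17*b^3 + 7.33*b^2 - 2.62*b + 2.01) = 0.1521*b^5 - 0.6851*b^4 - 10.86*b^3 + 2.3167*b^2 - 2.2376*b - 0.4422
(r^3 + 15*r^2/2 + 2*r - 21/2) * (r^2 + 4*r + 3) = r^5 + 23*r^4/2 + 35*r^3 + 20*r^2 - 36*r - 63/2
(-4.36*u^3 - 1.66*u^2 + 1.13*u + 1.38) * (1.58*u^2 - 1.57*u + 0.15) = -6.8888*u^5 + 4.2224*u^4 + 3.7376*u^3 + 0.1573*u^2 - 1.9971*u + 0.207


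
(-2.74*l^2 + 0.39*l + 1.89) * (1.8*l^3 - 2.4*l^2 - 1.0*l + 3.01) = -4.932*l^5 + 7.278*l^4 + 5.206*l^3 - 13.1734*l^2 - 0.7161*l + 5.6889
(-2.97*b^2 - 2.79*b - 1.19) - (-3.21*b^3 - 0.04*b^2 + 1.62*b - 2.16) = 3.21*b^3 - 2.93*b^2 - 4.41*b + 0.97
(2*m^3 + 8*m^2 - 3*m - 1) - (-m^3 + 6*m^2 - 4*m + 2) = 3*m^3 + 2*m^2 + m - 3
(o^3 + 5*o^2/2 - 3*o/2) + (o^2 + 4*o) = o^3 + 7*o^2/2 + 5*o/2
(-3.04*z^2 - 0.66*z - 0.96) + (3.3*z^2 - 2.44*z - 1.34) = 0.26*z^2 - 3.1*z - 2.3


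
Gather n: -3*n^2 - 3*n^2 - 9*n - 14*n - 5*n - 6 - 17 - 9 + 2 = -6*n^2 - 28*n - 30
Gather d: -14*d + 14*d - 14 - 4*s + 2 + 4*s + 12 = 0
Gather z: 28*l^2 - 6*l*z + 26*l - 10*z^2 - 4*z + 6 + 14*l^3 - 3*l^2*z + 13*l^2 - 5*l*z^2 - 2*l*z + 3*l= 14*l^3 + 41*l^2 + 29*l + z^2*(-5*l - 10) + z*(-3*l^2 - 8*l - 4) + 6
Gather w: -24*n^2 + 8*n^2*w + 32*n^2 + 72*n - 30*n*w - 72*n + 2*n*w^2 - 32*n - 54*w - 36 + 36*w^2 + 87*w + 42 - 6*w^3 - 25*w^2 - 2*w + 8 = 8*n^2 - 32*n - 6*w^3 + w^2*(2*n + 11) + w*(8*n^2 - 30*n + 31) + 14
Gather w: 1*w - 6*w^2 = -6*w^2 + w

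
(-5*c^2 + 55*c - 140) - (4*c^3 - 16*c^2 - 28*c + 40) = -4*c^3 + 11*c^2 + 83*c - 180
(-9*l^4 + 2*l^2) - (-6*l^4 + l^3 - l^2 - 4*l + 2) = -3*l^4 - l^3 + 3*l^2 + 4*l - 2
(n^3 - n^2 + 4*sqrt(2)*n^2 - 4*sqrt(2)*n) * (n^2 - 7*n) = n^5 - 8*n^4 + 4*sqrt(2)*n^4 - 32*sqrt(2)*n^3 + 7*n^3 + 28*sqrt(2)*n^2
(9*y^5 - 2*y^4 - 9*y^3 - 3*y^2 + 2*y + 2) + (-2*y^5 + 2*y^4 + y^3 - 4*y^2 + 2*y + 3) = 7*y^5 - 8*y^3 - 7*y^2 + 4*y + 5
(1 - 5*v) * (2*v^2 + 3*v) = -10*v^3 - 13*v^2 + 3*v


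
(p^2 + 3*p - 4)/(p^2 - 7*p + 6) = (p + 4)/(p - 6)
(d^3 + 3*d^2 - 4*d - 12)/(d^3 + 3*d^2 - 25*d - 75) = (d^2 - 4)/(d^2 - 25)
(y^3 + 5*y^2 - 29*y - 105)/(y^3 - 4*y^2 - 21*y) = (y^2 + 2*y - 35)/(y*(y - 7))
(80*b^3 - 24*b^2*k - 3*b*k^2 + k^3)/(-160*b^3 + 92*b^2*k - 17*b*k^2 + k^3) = (-20*b^2 + b*k + k^2)/(40*b^2 - 13*b*k + k^2)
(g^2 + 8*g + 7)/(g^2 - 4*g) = (g^2 + 8*g + 7)/(g*(g - 4))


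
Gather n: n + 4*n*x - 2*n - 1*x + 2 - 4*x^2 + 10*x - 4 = n*(4*x - 1) - 4*x^2 + 9*x - 2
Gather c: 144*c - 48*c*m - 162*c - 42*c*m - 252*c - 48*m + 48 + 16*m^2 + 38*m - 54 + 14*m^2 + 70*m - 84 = c*(-90*m - 270) + 30*m^2 + 60*m - 90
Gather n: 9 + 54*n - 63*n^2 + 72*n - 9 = -63*n^2 + 126*n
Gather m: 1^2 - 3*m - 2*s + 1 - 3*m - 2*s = -6*m - 4*s + 2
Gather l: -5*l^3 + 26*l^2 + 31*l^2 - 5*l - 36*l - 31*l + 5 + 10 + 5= -5*l^3 + 57*l^2 - 72*l + 20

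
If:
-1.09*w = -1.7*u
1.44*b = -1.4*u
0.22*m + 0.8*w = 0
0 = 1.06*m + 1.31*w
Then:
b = 0.00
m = 0.00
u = 0.00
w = 0.00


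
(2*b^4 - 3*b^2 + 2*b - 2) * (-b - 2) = -2*b^5 - 4*b^4 + 3*b^3 + 4*b^2 - 2*b + 4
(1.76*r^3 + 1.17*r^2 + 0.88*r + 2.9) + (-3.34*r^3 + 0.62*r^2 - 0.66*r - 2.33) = -1.58*r^3 + 1.79*r^2 + 0.22*r + 0.57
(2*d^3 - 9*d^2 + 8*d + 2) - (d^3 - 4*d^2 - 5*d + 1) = d^3 - 5*d^2 + 13*d + 1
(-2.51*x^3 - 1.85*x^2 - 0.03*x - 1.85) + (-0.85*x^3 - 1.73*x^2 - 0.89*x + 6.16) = -3.36*x^3 - 3.58*x^2 - 0.92*x + 4.31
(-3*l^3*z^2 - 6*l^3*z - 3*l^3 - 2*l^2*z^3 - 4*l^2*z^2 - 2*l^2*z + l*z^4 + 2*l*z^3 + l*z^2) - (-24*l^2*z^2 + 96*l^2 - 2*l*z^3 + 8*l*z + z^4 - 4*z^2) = -3*l^3*z^2 - 6*l^3*z - 3*l^3 - 2*l^2*z^3 + 20*l^2*z^2 - 2*l^2*z - 96*l^2 + l*z^4 + 4*l*z^3 + l*z^2 - 8*l*z - z^4 + 4*z^2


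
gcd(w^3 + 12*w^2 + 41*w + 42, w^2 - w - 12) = w + 3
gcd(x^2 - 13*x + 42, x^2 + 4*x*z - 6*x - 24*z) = x - 6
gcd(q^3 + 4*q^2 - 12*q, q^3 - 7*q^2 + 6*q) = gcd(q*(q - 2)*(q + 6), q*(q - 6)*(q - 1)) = q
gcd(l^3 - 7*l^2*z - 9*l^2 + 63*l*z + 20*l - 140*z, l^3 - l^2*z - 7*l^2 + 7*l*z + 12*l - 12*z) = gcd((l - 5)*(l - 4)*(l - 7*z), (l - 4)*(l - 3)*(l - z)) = l - 4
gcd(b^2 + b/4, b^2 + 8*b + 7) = 1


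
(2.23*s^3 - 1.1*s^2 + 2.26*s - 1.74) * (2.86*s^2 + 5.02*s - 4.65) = 6.3778*s^5 + 8.0486*s^4 - 9.4279*s^3 + 11.4838*s^2 - 19.2438*s + 8.091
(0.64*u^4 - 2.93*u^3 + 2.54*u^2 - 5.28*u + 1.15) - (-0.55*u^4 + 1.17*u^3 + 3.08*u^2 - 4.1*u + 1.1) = 1.19*u^4 - 4.1*u^3 - 0.54*u^2 - 1.18*u + 0.0499999999999998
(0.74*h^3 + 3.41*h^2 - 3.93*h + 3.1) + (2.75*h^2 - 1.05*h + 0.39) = 0.74*h^3 + 6.16*h^2 - 4.98*h + 3.49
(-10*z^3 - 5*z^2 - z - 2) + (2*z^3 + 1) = -8*z^3 - 5*z^2 - z - 1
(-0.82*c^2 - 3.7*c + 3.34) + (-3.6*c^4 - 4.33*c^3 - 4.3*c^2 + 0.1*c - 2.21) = -3.6*c^4 - 4.33*c^3 - 5.12*c^2 - 3.6*c + 1.13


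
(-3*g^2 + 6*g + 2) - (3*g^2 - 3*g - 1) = -6*g^2 + 9*g + 3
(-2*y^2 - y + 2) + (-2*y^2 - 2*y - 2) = -4*y^2 - 3*y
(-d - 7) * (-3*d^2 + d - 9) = 3*d^3 + 20*d^2 + 2*d + 63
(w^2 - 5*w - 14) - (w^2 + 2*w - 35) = 21 - 7*w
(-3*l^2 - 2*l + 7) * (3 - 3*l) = 9*l^3 - 3*l^2 - 27*l + 21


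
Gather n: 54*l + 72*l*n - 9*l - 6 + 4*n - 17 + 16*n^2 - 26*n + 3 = 45*l + 16*n^2 + n*(72*l - 22) - 20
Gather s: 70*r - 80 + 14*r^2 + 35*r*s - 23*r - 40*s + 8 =14*r^2 + 47*r + s*(35*r - 40) - 72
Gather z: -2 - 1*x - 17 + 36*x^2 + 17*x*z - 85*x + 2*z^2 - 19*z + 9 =36*x^2 - 86*x + 2*z^2 + z*(17*x - 19) - 10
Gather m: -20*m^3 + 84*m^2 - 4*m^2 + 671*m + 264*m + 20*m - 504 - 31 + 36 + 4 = -20*m^3 + 80*m^2 + 955*m - 495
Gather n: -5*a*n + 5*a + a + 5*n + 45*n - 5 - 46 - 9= 6*a + n*(50 - 5*a) - 60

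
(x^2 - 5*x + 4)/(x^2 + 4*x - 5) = (x - 4)/(x + 5)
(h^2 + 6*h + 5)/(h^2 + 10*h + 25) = (h + 1)/(h + 5)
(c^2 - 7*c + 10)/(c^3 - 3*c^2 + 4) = (c - 5)/(c^2 - c - 2)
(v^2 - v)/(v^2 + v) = (v - 1)/(v + 1)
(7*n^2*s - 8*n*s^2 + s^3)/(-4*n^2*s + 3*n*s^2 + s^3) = (-7*n + s)/(4*n + s)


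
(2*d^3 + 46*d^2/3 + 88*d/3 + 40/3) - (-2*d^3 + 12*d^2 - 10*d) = 4*d^3 + 10*d^2/3 + 118*d/3 + 40/3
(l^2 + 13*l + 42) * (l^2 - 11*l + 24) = l^4 + 2*l^3 - 77*l^2 - 150*l + 1008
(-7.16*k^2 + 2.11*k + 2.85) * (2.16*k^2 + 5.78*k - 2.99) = -15.4656*k^4 - 36.8272*k^3 + 39.7602*k^2 + 10.1641*k - 8.5215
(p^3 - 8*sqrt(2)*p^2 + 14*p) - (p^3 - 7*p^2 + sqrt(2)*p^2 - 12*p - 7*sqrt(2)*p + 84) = -9*sqrt(2)*p^2 + 7*p^2 + 7*sqrt(2)*p + 26*p - 84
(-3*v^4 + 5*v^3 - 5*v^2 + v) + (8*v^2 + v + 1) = -3*v^4 + 5*v^3 + 3*v^2 + 2*v + 1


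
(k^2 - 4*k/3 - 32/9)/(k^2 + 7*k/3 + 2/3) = (9*k^2 - 12*k - 32)/(3*(3*k^2 + 7*k + 2))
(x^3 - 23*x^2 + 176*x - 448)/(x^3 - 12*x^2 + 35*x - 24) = (x^2 - 15*x + 56)/(x^2 - 4*x + 3)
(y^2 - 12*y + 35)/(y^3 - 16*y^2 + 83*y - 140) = 1/(y - 4)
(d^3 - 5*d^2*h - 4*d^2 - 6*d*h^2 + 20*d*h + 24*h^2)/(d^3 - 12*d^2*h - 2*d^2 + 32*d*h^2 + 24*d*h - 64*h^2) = (d^3 - 5*d^2*h - 4*d^2 - 6*d*h^2 + 20*d*h + 24*h^2)/(d^3 - 12*d^2*h - 2*d^2 + 32*d*h^2 + 24*d*h - 64*h^2)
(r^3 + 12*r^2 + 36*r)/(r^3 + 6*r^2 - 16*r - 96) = r*(r + 6)/(r^2 - 16)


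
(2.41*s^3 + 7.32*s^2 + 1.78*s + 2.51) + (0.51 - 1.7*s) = 2.41*s^3 + 7.32*s^2 + 0.0800000000000001*s + 3.02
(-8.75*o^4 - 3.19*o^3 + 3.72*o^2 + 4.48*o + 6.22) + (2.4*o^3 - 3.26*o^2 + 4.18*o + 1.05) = -8.75*o^4 - 0.79*o^3 + 0.46*o^2 + 8.66*o + 7.27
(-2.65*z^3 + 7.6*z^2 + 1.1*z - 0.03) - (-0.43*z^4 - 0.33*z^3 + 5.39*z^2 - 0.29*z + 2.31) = 0.43*z^4 - 2.32*z^3 + 2.21*z^2 + 1.39*z - 2.34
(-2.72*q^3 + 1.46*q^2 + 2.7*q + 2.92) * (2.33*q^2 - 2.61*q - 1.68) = -6.3376*q^5 + 10.501*q^4 + 7.05*q^3 - 2.6962*q^2 - 12.1572*q - 4.9056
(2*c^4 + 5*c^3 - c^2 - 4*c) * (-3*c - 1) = -6*c^5 - 17*c^4 - 2*c^3 + 13*c^2 + 4*c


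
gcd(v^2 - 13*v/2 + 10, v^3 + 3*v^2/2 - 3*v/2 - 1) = 1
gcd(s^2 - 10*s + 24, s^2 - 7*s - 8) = 1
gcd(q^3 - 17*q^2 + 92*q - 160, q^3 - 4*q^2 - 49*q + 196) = q - 4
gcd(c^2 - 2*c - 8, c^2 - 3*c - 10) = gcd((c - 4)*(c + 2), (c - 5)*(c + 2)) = c + 2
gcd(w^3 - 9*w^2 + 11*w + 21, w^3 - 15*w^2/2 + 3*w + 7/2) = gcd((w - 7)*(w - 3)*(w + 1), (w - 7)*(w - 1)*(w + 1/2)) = w - 7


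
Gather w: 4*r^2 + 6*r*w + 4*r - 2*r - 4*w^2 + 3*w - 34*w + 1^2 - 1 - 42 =4*r^2 + 2*r - 4*w^2 + w*(6*r - 31) - 42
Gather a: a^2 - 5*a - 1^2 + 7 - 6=a^2 - 5*a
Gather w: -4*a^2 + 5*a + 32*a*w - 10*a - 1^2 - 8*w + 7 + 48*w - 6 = -4*a^2 - 5*a + w*(32*a + 40)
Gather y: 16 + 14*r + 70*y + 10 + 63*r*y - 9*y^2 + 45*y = 14*r - 9*y^2 + y*(63*r + 115) + 26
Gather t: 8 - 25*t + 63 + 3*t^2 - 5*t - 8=3*t^2 - 30*t + 63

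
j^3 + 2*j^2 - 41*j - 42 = (j - 6)*(j + 1)*(j + 7)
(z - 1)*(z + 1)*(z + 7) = z^3 + 7*z^2 - z - 7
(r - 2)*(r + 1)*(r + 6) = r^3 + 5*r^2 - 8*r - 12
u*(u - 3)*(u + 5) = u^3 + 2*u^2 - 15*u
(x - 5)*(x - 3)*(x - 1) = x^3 - 9*x^2 + 23*x - 15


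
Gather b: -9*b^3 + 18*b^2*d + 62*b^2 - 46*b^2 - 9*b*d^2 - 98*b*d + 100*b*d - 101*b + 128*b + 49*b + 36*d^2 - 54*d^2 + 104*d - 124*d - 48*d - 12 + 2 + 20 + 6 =-9*b^3 + b^2*(18*d + 16) + b*(-9*d^2 + 2*d + 76) - 18*d^2 - 68*d + 16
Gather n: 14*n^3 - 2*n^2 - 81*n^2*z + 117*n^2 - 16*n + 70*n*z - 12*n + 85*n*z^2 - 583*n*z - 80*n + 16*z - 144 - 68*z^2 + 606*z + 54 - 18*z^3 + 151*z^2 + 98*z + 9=14*n^3 + n^2*(115 - 81*z) + n*(85*z^2 - 513*z - 108) - 18*z^3 + 83*z^2 + 720*z - 81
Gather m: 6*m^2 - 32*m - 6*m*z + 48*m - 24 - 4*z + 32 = 6*m^2 + m*(16 - 6*z) - 4*z + 8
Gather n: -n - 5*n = -6*n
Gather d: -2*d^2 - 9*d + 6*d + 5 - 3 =-2*d^2 - 3*d + 2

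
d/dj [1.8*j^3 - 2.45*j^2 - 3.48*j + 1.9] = 5.4*j^2 - 4.9*j - 3.48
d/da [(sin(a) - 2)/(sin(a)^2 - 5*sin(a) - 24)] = (4*sin(a) + cos(a)^2 - 35)*cos(a)/((sin(a) - 8)^2*(sin(a) + 3)^2)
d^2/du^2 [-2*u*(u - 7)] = -4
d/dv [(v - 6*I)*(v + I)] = 2*v - 5*I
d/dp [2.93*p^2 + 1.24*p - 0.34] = 5.86*p + 1.24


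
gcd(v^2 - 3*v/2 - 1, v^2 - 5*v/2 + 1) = v - 2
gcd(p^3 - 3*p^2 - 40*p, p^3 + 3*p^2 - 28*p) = p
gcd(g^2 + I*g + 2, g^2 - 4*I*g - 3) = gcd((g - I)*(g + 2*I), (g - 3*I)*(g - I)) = g - I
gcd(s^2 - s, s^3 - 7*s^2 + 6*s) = s^2 - s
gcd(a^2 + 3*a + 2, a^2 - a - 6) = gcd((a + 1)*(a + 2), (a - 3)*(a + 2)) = a + 2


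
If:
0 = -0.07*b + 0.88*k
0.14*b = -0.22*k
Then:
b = 0.00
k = 0.00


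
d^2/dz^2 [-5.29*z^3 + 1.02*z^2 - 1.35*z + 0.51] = 2.04 - 31.74*z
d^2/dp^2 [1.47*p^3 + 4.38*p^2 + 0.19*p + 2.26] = 8.82*p + 8.76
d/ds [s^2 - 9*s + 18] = 2*s - 9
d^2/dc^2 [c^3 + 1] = 6*c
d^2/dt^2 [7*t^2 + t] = 14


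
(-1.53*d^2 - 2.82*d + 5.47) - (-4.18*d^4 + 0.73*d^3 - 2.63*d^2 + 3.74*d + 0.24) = 4.18*d^4 - 0.73*d^3 + 1.1*d^2 - 6.56*d + 5.23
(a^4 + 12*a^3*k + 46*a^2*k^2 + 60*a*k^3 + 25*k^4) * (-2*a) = -2*a^5 - 24*a^4*k - 92*a^3*k^2 - 120*a^2*k^3 - 50*a*k^4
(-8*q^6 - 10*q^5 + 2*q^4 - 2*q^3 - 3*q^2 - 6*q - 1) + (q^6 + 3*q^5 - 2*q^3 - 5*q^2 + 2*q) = -7*q^6 - 7*q^5 + 2*q^4 - 4*q^3 - 8*q^2 - 4*q - 1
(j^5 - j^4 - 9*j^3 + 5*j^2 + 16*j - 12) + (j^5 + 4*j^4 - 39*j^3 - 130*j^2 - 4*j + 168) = 2*j^5 + 3*j^4 - 48*j^3 - 125*j^2 + 12*j + 156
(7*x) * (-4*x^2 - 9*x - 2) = -28*x^3 - 63*x^2 - 14*x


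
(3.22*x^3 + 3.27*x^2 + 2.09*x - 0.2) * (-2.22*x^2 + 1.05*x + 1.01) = -7.1484*x^5 - 3.8784*x^4 + 2.0459*x^3 + 5.9412*x^2 + 1.9009*x - 0.202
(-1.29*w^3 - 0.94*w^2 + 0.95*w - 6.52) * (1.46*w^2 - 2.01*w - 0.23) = -1.8834*w^5 + 1.2205*w^4 + 3.5731*w^3 - 11.2125*w^2 + 12.8867*w + 1.4996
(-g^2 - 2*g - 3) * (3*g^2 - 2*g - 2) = -3*g^4 - 4*g^3 - 3*g^2 + 10*g + 6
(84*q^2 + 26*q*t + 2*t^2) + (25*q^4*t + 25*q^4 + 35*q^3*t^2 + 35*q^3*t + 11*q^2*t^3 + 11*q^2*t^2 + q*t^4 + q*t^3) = 25*q^4*t + 25*q^4 + 35*q^3*t^2 + 35*q^3*t + 11*q^2*t^3 + 11*q^2*t^2 + 84*q^2 + q*t^4 + q*t^3 + 26*q*t + 2*t^2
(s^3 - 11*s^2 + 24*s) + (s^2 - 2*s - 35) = s^3 - 10*s^2 + 22*s - 35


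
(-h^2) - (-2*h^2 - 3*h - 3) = h^2 + 3*h + 3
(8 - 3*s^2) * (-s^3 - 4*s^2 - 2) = 3*s^5 + 12*s^4 - 8*s^3 - 26*s^2 - 16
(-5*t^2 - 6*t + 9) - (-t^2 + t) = -4*t^2 - 7*t + 9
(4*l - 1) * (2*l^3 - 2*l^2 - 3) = 8*l^4 - 10*l^3 + 2*l^2 - 12*l + 3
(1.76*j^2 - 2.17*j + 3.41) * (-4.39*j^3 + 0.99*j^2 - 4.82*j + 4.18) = -7.7264*j^5 + 11.2687*j^4 - 25.6014*j^3 + 21.1921*j^2 - 25.5068*j + 14.2538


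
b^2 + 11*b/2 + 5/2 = (b + 1/2)*(b + 5)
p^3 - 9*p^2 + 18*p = p*(p - 6)*(p - 3)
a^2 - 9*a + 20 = (a - 5)*(a - 4)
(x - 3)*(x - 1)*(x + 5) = x^3 + x^2 - 17*x + 15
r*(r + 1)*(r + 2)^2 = r^4 + 5*r^3 + 8*r^2 + 4*r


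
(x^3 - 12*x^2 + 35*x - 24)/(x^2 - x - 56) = (x^2 - 4*x + 3)/(x + 7)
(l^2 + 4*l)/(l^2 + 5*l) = (l + 4)/(l + 5)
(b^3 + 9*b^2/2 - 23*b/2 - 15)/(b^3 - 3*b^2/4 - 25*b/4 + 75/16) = 8*(b^2 + 7*b + 6)/(8*b^2 + 14*b - 15)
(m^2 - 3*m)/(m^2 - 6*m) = (m - 3)/(m - 6)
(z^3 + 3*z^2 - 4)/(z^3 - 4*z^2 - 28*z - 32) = (z - 1)/(z - 8)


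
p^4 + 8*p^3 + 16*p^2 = p^2*(p + 4)^2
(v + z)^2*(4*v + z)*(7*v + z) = 28*v^4 + 67*v^3*z + 51*v^2*z^2 + 13*v*z^3 + z^4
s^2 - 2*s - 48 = (s - 8)*(s + 6)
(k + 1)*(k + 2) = k^2 + 3*k + 2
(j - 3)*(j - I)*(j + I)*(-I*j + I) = -I*j^4 + 4*I*j^3 - 4*I*j^2 + 4*I*j - 3*I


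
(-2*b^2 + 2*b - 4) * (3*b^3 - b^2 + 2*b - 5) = -6*b^5 + 8*b^4 - 18*b^3 + 18*b^2 - 18*b + 20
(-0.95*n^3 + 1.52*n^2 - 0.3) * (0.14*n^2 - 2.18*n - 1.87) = -0.133*n^5 + 2.2838*n^4 - 1.5371*n^3 - 2.8844*n^2 + 0.654*n + 0.561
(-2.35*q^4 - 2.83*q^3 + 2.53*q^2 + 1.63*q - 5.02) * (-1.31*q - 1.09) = 3.0785*q^5 + 6.2688*q^4 - 0.2296*q^3 - 4.893*q^2 + 4.7995*q + 5.4718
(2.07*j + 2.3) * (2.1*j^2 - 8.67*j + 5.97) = 4.347*j^3 - 13.1169*j^2 - 7.5831*j + 13.731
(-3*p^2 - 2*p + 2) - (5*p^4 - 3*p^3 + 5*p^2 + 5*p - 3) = -5*p^4 + 3*p^3 - 8*p^2 - 7*p + 5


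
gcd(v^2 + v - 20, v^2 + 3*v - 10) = v + 5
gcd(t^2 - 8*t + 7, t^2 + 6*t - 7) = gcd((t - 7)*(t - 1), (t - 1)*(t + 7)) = t - 1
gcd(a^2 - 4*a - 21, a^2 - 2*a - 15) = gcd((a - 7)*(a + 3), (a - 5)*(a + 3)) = a + 3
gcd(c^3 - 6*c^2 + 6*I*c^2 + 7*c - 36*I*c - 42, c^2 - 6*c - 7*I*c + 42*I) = c - 6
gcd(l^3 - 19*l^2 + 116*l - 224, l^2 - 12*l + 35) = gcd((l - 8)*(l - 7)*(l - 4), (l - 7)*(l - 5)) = l - 7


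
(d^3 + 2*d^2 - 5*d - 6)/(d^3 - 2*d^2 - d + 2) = (d + 3)/(d - 1)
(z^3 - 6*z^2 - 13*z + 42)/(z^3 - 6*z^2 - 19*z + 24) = (z^2 - 9*z + 14)/(z^2 - 9*z + 8)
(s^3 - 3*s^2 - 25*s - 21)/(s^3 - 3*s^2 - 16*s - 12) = (s^2 - 4*s - 21)/(s^2 - 4*s - 12)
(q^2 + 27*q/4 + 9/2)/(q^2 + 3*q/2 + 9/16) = 4*(q + 6)/(4*q + 3)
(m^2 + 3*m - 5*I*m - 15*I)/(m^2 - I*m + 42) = (m^2 + m*(3 - 5*I) - 15*I)/(m^2 - I*m + 42)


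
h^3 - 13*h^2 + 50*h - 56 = (h - 7)*(h - 4)*(h - 2)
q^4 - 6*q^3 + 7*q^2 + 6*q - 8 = (q - 4)*(q - 2)*(q - 1)*(q + 1)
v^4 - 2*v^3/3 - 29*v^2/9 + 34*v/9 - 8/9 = (v - 4/3)*(v - 1)*(v - 1/3)*(v + 2)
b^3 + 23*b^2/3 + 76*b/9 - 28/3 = (b - 2/3)*(b + 7/3)*(b + 6)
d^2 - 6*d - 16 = (d - 8)*(d + 2)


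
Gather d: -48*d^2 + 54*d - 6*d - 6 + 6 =-48*d^2 + 48*d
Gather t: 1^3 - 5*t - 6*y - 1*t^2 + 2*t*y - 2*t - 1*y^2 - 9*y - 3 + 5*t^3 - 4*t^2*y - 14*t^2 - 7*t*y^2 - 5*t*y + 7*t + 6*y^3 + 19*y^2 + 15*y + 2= 5*t^3 + t^2*(-4*y - 15) + t*(-7*y^2 - 3*y) + 6*y^3 + 18*y^2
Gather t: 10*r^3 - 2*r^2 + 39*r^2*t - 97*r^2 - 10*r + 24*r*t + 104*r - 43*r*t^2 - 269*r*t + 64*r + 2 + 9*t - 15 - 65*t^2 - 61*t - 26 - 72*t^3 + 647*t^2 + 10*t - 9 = 10*r^3 - 99*r^2 + 158*r - 72*t^3 + t^2*(582 - 43*r) + t*(39*r^2 - 245*r - 42) - 48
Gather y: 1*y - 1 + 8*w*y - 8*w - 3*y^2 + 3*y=-8*w - 3*y^2 + y*(8*w + 4) - 1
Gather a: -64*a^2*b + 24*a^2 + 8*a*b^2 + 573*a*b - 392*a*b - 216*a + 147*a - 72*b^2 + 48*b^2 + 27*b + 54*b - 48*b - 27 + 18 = a^2*(24 - 64*b) + a*(8*b^2 + 181*b - 69) - 24*b^2 + 33*b - 9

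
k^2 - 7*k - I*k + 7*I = (k - 7)*(k - I)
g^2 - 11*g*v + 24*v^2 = (g - 8*v)*(g - 3*v)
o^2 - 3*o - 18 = (o - 6)*(o + 3)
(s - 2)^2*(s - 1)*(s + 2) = s^4 - 3*s^3 - 2*s^2 + 12*s - 8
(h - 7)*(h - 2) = h^2 - 9*h + 14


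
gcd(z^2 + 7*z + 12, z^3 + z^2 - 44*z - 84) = 1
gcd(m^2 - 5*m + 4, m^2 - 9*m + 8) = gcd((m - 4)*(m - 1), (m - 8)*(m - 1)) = m - 1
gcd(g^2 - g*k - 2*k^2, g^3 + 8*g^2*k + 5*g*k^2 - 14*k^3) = 1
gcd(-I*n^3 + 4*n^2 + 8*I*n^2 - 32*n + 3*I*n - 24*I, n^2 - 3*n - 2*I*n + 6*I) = 1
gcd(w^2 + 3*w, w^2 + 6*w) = w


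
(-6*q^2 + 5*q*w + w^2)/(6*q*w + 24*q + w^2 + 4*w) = (-q + w)/(w + 4)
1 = 1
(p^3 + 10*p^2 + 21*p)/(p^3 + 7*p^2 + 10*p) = (p^2 + 10*p + 21)/(p^2 + 7*p + 10)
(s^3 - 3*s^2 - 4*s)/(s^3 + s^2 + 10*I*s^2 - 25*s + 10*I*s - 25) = s*(s - 4)/(s^2 + 10*I*s - 25)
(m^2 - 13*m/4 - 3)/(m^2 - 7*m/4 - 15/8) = 2*(m - 4)/(2*m - 5)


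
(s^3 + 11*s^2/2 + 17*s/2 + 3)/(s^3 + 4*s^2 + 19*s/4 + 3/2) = 2*(s + 3)/(2*s + 3)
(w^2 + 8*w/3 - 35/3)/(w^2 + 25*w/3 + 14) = (3*w^2 + 8*w - 35)/(3*w^2 + 25*w + 42)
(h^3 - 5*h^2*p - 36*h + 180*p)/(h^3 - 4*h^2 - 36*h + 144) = (h - 5*p)/(h - 4)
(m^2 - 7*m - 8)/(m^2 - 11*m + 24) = (m + 1)/(m - 3)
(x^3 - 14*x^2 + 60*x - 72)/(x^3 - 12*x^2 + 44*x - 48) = (x - 6)/(x - 4)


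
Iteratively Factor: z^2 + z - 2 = (z - 1)*(z + 2)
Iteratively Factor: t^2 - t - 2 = (t + 1)*(t - 2)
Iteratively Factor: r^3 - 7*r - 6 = (r + 2)*(r^2 - 2*r - 3) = (r - 3)*(r + 2)*(r + 1)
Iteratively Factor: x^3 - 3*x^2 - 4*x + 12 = (x - 3)*(x^2 - 4) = (x - 3)*(x - 2)*(x + 2)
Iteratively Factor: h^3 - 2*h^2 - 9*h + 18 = (h - 2)*(h^2 - 9) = (h - 3)*(h - 2)*(h + 3)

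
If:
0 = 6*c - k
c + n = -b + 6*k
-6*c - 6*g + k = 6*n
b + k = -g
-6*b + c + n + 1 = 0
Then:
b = 29/131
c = 2/131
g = -41/131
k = 12/131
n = 41/131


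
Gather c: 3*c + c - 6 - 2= 4*c - 8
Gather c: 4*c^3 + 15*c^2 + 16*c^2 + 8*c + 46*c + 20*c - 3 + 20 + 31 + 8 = 4*c^3 + 31*c^2 + 74*c + 56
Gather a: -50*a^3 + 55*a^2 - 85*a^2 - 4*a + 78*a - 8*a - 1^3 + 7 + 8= -50*a^3 - 30*a^2 + 66*a + 14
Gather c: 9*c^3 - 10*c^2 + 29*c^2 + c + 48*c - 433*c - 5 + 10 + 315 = 9*c^3 + 19*c^2 - 384*c + 320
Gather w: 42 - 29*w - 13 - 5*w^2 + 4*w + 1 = -5*w^2 - 25*w + 30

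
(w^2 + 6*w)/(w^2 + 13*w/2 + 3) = 2*w/(2*w + 1)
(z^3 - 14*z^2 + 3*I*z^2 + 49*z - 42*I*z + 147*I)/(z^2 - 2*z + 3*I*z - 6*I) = (z^2 - 14*z + 49)/(z - 2)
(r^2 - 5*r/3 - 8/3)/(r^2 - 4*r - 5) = (r - 8/3)/(r - 5)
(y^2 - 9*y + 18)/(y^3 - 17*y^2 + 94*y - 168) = (y - 3)/(y^2 - 11*y + 28)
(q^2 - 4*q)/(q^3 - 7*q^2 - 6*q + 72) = q/(q^2 - 3*q - 18)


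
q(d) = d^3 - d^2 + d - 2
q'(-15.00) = 706.00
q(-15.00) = -3617.00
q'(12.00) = 409.00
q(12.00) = 1594.00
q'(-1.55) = 11.31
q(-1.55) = -9.68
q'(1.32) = 3.59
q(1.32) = -0.12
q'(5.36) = 76.47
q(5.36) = 128.62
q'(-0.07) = 1.15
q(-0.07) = -2.08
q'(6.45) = 112.91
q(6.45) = 231.18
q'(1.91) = 8.12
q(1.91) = 3.23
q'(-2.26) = 20.84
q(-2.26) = -20.91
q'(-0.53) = 2.90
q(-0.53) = -2.96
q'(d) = 3*d^2 - 2*d + 1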